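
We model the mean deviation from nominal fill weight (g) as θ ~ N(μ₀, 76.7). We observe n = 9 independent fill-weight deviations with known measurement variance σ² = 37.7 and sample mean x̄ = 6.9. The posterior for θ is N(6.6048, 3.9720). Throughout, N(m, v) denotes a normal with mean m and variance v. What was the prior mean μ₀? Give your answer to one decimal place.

The posterior mean is a precision-weighted average: μ_n = (τ₀μ₀ + τ_data·x̄)/(τ₀+τ_data), with τ₀=1/σ₀² and τ_data=n/σ².
Here τ₀ = 1/76.7 = 0.013038 and τ_data = 9/37.7 = 0.238727, so τ_n = 0.251765.
Rearranging for μ₀: μ₀ = (μ_n·τ_n − τ_data·x̄)/τ₀ = (6.6048·0.251765 − 0.238727·6.9) / 0.013038 = 0.015641/0.013038 ≈ 1.2.

μ₀ = 1.2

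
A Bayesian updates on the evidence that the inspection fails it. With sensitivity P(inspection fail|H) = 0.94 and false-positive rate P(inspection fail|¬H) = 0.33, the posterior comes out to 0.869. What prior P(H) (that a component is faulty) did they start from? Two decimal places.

In odds form, posterior odds = prior odds × likelihood ratio, so prior odds = posterior odds ÷ LR.
Posterior odds = 0.869/(1−0.869) = 6.6336. LR = 0.94/0.33 = 2.8485.
Prior odds = 6.6336/2.8485 = 2.3288, so P(H) = 2.3288/(1+2.3288) ≈ 0.70.

P(H) = 0.70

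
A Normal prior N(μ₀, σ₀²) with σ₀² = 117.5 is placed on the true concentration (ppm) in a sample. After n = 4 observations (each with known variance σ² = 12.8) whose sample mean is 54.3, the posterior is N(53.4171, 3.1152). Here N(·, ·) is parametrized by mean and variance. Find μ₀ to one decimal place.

With known observation variance, the Normal–Normal posterior has precision τ_n = τ₀ + n/σ² and mean μ_n = (τ₀μ₀ + (n/σ²)x̄)/τ_n.
Here τ₀ = 1/117.5 = 0.008511 and τ_data = 4/12.8 = 0.312500, so τ_n = 0.321011.
Rearranging for μ₀: μ₀ = (μ_n·τ_n − τ_data·x̄)/τ₀ = (53.4171·0.321011 − 0.312500·54.3) / 0.008511 = 0.178727/0.008511 ≈ 21.0.

μ₀ = 21.0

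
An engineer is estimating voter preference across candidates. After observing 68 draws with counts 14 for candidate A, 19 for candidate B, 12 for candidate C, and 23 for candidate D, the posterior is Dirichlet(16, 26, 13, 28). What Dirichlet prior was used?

Dirichlet(2, 7, 1, 5)

For a Dirichlet(α) prior with multinomial counts c, the posterior is Dirichlet(α + c) componentwise.
Subtract each count from the matching posterior parameter: 16−14=2, 26−19=7, 13−12=1, 28−23=5.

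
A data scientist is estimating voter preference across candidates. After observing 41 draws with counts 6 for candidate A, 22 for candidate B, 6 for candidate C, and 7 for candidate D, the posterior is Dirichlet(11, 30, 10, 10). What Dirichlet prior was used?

For a Dirichlet(α) prior with multinomial counts c, the posterior is Dirichlet(α + c) componentwise.
Subtract each count from the matching posterior parameter: 11−6=5, 30−22=8, 10−6=4, 10−7=3.

Dirichlet(5, 8, 4, 3)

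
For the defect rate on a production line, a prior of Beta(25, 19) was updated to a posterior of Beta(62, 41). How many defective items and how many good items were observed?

37 defective items and 22 good items

Beta is conjugate to the binomial likelihood: posterior = Beta(a+s, b+f).
Match parameters: s=62−25=37, f=41−19=22.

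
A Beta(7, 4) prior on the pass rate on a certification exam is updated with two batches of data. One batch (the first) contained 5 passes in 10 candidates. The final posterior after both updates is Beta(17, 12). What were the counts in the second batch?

Sequential conjugate updates are equivalent to a single update on the pooled data, so total successes = posterior α − prior α and total failures = posterior β − prior β.
Total across both batches: 17−7=10 passes, 12−4=8 failures.
Subtract the first batch: 10−5=5 passes and 8−5=3 failures.

5 passes and 3 failures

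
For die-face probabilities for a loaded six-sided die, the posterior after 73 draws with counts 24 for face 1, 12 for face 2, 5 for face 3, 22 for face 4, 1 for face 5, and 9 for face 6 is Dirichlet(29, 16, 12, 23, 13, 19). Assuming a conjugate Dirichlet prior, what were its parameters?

Dirichlet(5, 4, 7, 1, 12, 10)

For a Dirichlet(α) prior with multinomial counts c, the posterior is Dirichlet(α + c) componentwise.
Subtract each count from the matching posterior parameter: 29−24=5, 16−12=4, 12−5=7, 23−22=1, 13−1=12, 19−9=10.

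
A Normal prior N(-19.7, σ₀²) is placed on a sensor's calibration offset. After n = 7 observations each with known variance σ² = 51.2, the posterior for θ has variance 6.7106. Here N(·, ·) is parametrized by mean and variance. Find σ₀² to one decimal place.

For the Normal–Normal model with known σ², precisions add: τ_n = τ₀ + n/σ².
So 1/σ₀² = 1/6.7106 − 7/51.2 = 0.149018 − 0.136719 = 0.012299.
Hence σ₀² = 1/0.012299 ≈ 81.3.

σ₀² = 81.3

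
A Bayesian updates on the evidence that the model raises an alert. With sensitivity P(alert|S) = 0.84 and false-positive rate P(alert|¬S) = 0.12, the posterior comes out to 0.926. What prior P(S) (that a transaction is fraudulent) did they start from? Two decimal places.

P(S) = 0.64

Bayes' rule in odds form gives O(S|E) = O(S)·[P(E|S)/P(E|¬S)], hence O(S) = O(S|E)/LR.
Posterior odds = 0.926/(1−0.926) = 12.5135. LR = 0.84/0.12 = 7.0000.
Prior odds = 12.5135/7.0000 = 1.7876, so P(S) = 1.7876/(1+1.7876) ≈ 0.64.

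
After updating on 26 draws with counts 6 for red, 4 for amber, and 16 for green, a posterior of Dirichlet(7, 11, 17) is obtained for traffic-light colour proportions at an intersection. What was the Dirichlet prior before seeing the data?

For a Dirichlet(α) prior with multinomial counts c, the posterior is Dirichlet(α + c) componentwise.
Subtract each count from the matching posterior parameter: 7−6=1, 11−4=7, 17−16=1.

Dirichlet(1, 7, 1)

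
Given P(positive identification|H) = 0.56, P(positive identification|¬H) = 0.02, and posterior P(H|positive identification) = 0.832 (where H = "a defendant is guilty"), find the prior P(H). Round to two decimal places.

Bayes' rule in odds form gives O(H|E) = O(H)·[P(E|H)/P(E|¬H)], hence O(H) = O(H|E)/LR.
Posterior odds = 0.832/(1−0.832) = 4.9524. LR = 0.56/0.02 = 28.0000.
Prior odds = 4.9524/28.0000 = 0.1769, so P(H) = 0.1769/(1+0.1769) ≈ 0.15.

P(H) = 0.15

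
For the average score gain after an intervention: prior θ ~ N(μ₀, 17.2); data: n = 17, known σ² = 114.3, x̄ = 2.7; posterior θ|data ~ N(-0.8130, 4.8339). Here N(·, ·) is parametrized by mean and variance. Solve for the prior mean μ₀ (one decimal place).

μ₀ = -9.8

With known observation variance, the Normal–Normal posterior has precision τ_n = τ₀ + n/σ² and mean μ_n = (τ₀μ₀ + (n/σ²)x̄)/τ_n.
Here τ₀ = 1/17.2 = 0.058140 and τ_data = 17/114.3 = 0.148731, so τ_n = 0.206871.
Rearranging for μ₀: μ₀ = (μ_n·τ_n − τ_data·x̄)/τ₀ = (-0.8130·0.206871 − 0.148731·2.7) / 0.058140 = -0.569760/0.058140 ≈ -9.8.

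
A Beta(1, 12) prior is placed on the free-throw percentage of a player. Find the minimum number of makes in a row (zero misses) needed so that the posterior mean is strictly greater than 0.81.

k = 51

After k makes and 0 misses the posterior is Beta(1+k, 12), with mean (1+k)/(1+12+k).
Set (1+k)/(13+k) > 0.81 and solve: k > (0.81·13 − 1)/(1 − 0.81) = 50.158.
The smallest integer exceeding 50.158 is 51.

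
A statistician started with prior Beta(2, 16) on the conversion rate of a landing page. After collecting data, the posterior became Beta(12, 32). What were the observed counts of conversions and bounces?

Beta is conjugate to the binomial likelihood: posterior = Beta(α+s, β+f).
Match parameters: s=12−2=10, f=32−16=16.

10 conversions and 16 bounces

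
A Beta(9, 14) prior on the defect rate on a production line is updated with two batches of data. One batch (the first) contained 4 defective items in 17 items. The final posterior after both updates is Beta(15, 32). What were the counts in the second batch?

Sequential conjugate updates are equivalent to a single update on the pooled data, so total successes = posterior α − prior α and total failures = posterior β − prior β.
Total across both batches: 15−9=6 defective items, 32−14=18 good items.
Subtract the first batch: 6−4=2 defective items and 18−13=5 good items.

2 defective items and 5 good items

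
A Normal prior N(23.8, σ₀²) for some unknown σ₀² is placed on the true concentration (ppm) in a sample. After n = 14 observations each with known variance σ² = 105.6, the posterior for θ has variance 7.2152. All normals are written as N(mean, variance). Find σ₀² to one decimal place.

Posterior precision equals prior precision plus data precision: 1/σ_n² = 1/σ₀² + n/σ².
So 1/σ₀² = 1/7.2152 − 14/105.6 = 0.138596 − 0.132576 = 0.006020.
Hence σ₀² = 1/0.006020 ≈ 166.1.

σ₀² = 166.1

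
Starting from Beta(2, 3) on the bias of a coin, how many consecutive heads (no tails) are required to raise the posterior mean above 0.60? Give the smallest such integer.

k = 3

After k heads and 0 tails the posterior is Beta(2+k, 3), with mean (2+k)/(2+3+k).
Set (2+k)/(5+k) > 0.60 and solve: k > (0.60·5 − 2)/(1 − 0.60) = 2.500.
The smallest integer exceeding 2.500 is 3, and checking k=3: (5)/(8) = 0.6250 > 0.60.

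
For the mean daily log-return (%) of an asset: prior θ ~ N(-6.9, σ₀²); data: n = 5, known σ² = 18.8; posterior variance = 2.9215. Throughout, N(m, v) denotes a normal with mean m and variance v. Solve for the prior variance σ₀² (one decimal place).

σ₀² = 13.1

Posterior precision equals prior precision plus data precision: 1/σ_n² = 1/σ₀² + n/σ².
So 1/σ₀² = 1/2.9215 − 5/18.8 = 0.342290 − 0.265957 = 0.076333.
Hence σ₀² = 1/0.076333 ≈ 13.1.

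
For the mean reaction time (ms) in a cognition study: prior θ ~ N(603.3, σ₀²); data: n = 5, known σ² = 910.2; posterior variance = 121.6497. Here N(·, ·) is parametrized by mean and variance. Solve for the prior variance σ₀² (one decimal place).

σ₀² = 366.7

For the Normal–Normal model with known σ², precisions add: τ_n = τ₀ + n/σ².
So 1/σ₀² = 1/121.6497 − 5/910.2 = 0.008220 − 0.005493 = 0.002727.
Hence σ₀² = 1/0.002727 ≈ 366.7.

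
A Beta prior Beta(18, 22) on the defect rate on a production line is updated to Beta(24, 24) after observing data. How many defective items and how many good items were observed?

6 defective items and 2 good items

Under Beta–binomial conjugacy the posterior parameters are (α+s, β+f).
So s = 24 − 18 = 6 and f = 24 − 22 = 2.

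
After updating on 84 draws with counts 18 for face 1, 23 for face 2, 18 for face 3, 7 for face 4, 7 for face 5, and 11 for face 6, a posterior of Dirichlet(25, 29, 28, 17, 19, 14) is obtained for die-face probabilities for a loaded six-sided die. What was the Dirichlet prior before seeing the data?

For a Dirichlet(α) prior with multinomial counts c, the posterior is Dirichlet(α + c) componentwise.
Subtract each count from the matching posterior parameter: 25−18=7, 29−23=6, 28−18=10, 17−7=10, 19−7=12, 14−11=3.

Dirichlet(7, 6, 10, 10, 12, 3)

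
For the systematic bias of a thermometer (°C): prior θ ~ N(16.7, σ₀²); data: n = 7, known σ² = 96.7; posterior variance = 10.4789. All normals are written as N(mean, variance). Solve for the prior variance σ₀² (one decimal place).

σ₀² = 43.4

For the Normal–Normal model with known σ², precisions add: τ_n = τ₀ + n/σ².
So 1/σ₀² = 1/10.4789 − 7/96.7 = 0.095430 − 0.072389 = 0.023041.
Hence σ₀² = 1/0.023041 ≈ 43.4.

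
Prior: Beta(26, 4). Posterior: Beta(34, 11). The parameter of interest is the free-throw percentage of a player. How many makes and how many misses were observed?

8 makes and 7 misses

Under Beta–binomial conjugacy the posterior parameters are (α+s, β+f).
So s = 34 − 26 = 8 and f = 11 − 4 = 7.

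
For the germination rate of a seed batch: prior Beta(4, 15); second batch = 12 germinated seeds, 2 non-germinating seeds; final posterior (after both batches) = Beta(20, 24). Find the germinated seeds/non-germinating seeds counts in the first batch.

Because Beta–binomial updating is additive in the counts, the combined data contributed (α_post−α_prior, β_post−β_prior) successes and failures.
Total across both batches: 20−4=16 germinated seeds, 24−15=9 non-germinating seeds.
Subtract the second batch: 16−12=4 germinated seeds and 9−2=7 non-germinating seeds.

4 germinated seeds and 7 non-germinating seeds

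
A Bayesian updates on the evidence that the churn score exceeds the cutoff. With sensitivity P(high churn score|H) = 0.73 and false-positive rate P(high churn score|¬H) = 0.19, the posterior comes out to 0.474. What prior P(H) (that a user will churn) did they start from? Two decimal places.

In odds form, posterior odds = prior odds × likelihood ratio, so prior odds = posterior odds ÷ LR.
Posterior odds = 0.474/(1−0.474) = 0.9011. LR = 0.73/0.19 = 3.8421.
Prior odds = 0.9011/3.8421 = 0.2345, so P(H) = 0.2345/(1+0.2345) ≈ 0.19.

P(H) = 0.19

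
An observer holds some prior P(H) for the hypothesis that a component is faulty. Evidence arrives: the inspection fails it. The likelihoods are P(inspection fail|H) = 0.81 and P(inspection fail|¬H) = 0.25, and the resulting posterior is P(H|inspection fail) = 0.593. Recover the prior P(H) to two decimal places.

Bayes' rule in odds form gives O(H|E) = O(H)·[P(E|H)/P(E|¬H)], hence O(H) = O(H|E)/LR.
Posterior odds = 0.593/(1−0.593) = 1.4570. LR = 0.81/0.25 = 3.2400.
Prior odds = 1.4570/3.2400 = 0.4497, so P(H) = 0.4497/(1+0.4497) ≈ 0.31.

P(H) = 0.31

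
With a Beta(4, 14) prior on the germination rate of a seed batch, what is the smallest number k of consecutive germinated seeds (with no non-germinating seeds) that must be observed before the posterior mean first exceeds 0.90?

After k germinated seeds and 0 non-germinating seeds the posterior is Beta(4+k, 14), with mean (4+k)/(4+14+k).
Set (4+k)/(18+k) > 0.90 and solve: k > (0.90·18 − 4)/(1 − 0.90) = 122.000.
The smallest integer exceeding 122.000 is 123.

k = 123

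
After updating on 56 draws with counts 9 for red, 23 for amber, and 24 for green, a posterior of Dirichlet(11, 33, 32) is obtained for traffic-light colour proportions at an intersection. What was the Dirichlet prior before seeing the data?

For a Dirichlet(α) prior with multinomial counts c, the posterior is Dirichlet(α + c) componentwise.
Subtract each count from the matching posterior parameter: 11−9=2, 33−23=10, 32−24=8.

Dirichlet(2, 10, 8)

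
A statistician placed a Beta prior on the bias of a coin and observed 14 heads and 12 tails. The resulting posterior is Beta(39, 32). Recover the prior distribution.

Beta(25, 20)

Beta is conjugate to the binomial likelihood: posterior = Beta(α+s, β+f).
So α = 39 − 14 = 25 and β = 32 − 12 = 20.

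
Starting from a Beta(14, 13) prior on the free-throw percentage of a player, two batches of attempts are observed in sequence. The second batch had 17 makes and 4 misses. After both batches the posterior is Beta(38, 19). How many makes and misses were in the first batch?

7 makes and 2 misses

Sequential conjugate updates are equivalent to a single update on the pooled data, so total successes = posterior α − prior α and total failures = posterior β − prior β.
Total across both batches: 38−14=24 makes, 19−13=6 misses.
Subtract the second batch: 24−17=7 makes and 6−4=2 misses.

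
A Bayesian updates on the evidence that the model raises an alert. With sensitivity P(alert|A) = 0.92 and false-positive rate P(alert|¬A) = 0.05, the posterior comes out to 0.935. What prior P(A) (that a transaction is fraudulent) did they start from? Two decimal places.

P(A) = 0.44

In odds form, posterior odds = prior odds × likelihood ratio, so prior odds = posterior odds ÷ LR.
Posterior odds = 0.935/(1−0.935) = 14.3846. LR = 0.92/0.05 = 18.4000.
Prior odds = 14.3846/18.4000 = 0.7818, so P(A) = 0.7818/(1+0.7818) ≈ 0.44.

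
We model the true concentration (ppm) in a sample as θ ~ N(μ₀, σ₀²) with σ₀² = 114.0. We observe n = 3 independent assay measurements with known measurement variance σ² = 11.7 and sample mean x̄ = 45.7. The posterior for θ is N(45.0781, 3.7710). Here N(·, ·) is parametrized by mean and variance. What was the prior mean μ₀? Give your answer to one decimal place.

With known observation variance, the Normal–Normal posterior has precision τ_n = τ₀ + n/σ² and mean μ_n = (τ₀μ₀ + (n/σ²)x̄)/τ_n.
Here τ₀ = 1/114.0 = 0.008772 and τ_data = 3/11.7 = 0.256410, so τ_n = 0.265182.
Rearranging for μ₀: μ₀ = (μ_n·τ_n − τ_data·x̄)/τ₀ = (45.0781·0.265182 − 0.256410·45.7) / 0.008772 = 0.235964/0.008772 ≈ 26.9.

μ₀ = 26.9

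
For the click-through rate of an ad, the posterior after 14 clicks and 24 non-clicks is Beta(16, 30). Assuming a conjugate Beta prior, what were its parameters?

Beta(2, 6)

A Beta(a, b) prior with s successes and f failures in binomial data gives a Beta(a+s, b+f) posterior.
Subtract the data counts: 16−14=2, 30−24=6.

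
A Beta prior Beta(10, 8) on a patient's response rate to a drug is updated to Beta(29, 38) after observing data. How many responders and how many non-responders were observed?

Beta is conjugate to the binomial likelihood: posterior = Beta(a+s, b+f).
Match parameters: s=29−10=19, f=38−8=30.

19 responders and 30 non-responders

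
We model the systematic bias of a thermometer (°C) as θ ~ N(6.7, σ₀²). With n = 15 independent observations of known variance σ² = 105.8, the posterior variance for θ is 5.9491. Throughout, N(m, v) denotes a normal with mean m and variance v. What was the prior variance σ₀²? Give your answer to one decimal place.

σ₀² = 38.0

Posterior precision equals prior precision plus data precision: 1/σ_n² = 1/σ₀² + n/σ².
So 1/σ₀² = 1/5.9491 − 15/105.8 = 0.168093 − 0.141777 = 0.026316.
Hence σ₀² = 1/0.026316 ≈ 38.0.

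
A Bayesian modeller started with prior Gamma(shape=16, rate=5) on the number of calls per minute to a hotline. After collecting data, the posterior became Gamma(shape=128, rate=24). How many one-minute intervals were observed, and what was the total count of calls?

n = 19 one-minute intervals with total 112 calls

Gamma–Poisson conjugacy: posterior shape = α + Σxᵢ, posterior rate = β + n.
Matching: Σxᵢ = 128 − 16 = 112 and n = 24 − 5 = 19.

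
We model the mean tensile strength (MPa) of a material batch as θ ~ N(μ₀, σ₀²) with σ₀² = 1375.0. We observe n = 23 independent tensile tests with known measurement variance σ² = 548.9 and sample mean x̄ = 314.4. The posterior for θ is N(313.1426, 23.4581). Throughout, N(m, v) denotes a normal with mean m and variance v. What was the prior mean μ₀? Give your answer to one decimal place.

μ₀ = 240.7

The posterior mean is a precision-weighted average: μ_n = (τ₀μ₀ + τ_data·x̄)/(τ₀+τ_data), with τ₀=1/σ₀² and τ_data=n/σ².
Here τ₀ = 1/1375.0 = 0.000727 and τ_data = 23/548.9 = 0.041902, so τ_n = 0.042629.
Rearranging for μ₀: μ₀ = (μ_n·τ_n − τ_data·x̄)/τ₀ = (313.1426·0.042629 − 0.041902·314.4) / 0.000727 = 0.174967/0.000727 ≈ 240.7.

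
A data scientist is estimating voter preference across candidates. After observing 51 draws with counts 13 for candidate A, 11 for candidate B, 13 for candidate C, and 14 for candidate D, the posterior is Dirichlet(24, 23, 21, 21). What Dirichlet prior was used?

Dirichlet(11, 12, 8, 7)

For a Dirichlet(α) prior with multinomial counts c, the posterior is Dirichlet(α + c) componentwise.
Subtract each count from the matching posterior parameter: 24−13=11, 23−11=12, 21−13=8, 21−14=7.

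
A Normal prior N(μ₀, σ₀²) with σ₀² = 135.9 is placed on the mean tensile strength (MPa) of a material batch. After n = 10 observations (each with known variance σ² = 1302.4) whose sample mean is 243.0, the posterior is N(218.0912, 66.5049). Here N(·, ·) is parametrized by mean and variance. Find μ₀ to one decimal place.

With known observation variance, the Normal–Normal posterior has precision τ_n = τ₀ + n/σ² and mean μ_n = (τ₀μ₀ + (n/σ²)x̄)/τ_n.
Here τ₀ = 1/135.9 = 0.007358 and τ_data = 10/1302.4 = 0.007678, so τ_n = 0.015036.
Rearranging for μ₀: μ₀ = (μ_n·τ_n − τ_data·x̄)/τ₀ = (218.0912·0.015036 − 0.007678·243.0) / 0.007358 = 1.413465/0.007358 ≈ 192.1.

μ₀ = 192.1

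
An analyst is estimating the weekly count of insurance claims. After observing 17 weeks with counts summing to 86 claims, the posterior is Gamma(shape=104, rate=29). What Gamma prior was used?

A Gamma(α, β) prior (rate parametrization) on a Poisson rate with n observations summing to S gives posterior Gamma(α+S, β+n).
So α = 104 − 86 = 18 and β = 29 − 17 = 12.

Gamma(shape=18, rate=12)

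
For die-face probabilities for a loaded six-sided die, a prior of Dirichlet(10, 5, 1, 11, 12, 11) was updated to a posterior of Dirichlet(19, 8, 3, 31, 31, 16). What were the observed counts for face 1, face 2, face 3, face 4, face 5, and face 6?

For a Dirichlet(α) prior with multinomial counts c, the posterior is Dirichlet(α + c) componentwise.
Counts are posterior − prior componentwise: 19−10=9, 8−5=3, 3−1=2, 31−11=20, 31−12=19, 16−11=5.

counts (9, 3, 2, 20, 19, 5)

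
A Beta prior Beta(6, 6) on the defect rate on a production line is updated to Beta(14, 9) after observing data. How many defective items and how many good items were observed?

Beta is conjugate to the binomial likelihood: posterior = Beta(α+s, β+f).
So s = 14 − 6 = 8 and f = 9 − 6 = 3.

8 defective items and 3 good items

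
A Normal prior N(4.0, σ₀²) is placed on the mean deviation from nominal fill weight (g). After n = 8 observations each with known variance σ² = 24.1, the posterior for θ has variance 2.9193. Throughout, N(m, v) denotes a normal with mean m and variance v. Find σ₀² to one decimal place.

σ₀² = 94.4

For the Normal–Normal model with known σ², precisions add: τ_n = τ₀ + n/σ².
So 1/σ₀² = 1/2.9193 − 8/24.1 = 0.342548 − 0.331950 = 0.010598.
Hence σ₀² = 1/0.010598 ≈ 94.4.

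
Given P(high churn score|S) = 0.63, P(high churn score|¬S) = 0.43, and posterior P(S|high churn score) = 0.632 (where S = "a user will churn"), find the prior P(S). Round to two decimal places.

P(S) = 0.54

In odds form, posterior odds = prior odds × likelihood ratio, so prior odds = posterior odds ÷ LR.
Posterior odds = 0.632/(1−0.632) = 1.7174. LR = 0.63/0.43 = 1.4651.
Prior odds = 1.7174/1.4651 = 1.1722, so P(S) = 1.1722/(1+1.1722) ≈ 0.54.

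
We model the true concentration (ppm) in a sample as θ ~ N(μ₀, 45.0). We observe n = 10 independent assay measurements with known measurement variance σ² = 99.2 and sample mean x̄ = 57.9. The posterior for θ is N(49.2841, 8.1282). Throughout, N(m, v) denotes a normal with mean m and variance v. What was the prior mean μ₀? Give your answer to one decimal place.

μ₀ = 10.2

With known observation variance, the Normal–Normal posterior has precision τ_n = τ₀ + n/σ² and mean μ_n = (τ₀μ₀ + (n/σ²)x̄)/τ_n.
Here τ₀ = 1/45.0 = 0.022222 and τ_data = 10/99.2 = 0.100806, so τ_n = 0.123028.
Rearranging for μ₀: μ₀ = (μ_n·τ_n − τ_data·x̄)/τ₀ = (49.2841·0.123028 − 0.100806·57.9) / 0.022222 = 0.226657/0.022222 ≈ 10.2.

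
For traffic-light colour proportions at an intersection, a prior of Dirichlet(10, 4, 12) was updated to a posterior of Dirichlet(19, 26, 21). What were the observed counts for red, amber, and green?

counts (9, 22, 9)

For a Dirichlet(α) prior with multinomial counts c, the posterior is Dirichlet(α + c) componentwise.
Counts are posterior − prior componentwise: 19−10=9, 26−4=22, 21−12=9.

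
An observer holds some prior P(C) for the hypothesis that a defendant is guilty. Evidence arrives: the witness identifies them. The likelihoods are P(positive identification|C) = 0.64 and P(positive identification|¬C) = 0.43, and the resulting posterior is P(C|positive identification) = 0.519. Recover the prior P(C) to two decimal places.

Bayes' rule in odds form gives O(C|E) = O(C)·[P(E|C)/P(E|¬C)], hence O(C) = O(C|E)/LR.
Posterior odds = 0.519/(1−0.519) = 1.0790. LR = 0.64/0.43 = 1.4884.
Prior odds = 1.0790/1.4884 = 0.7249, so P(C) = 0.7249/(1+0.7249) ≈ 0.42.

P(C) = 0.42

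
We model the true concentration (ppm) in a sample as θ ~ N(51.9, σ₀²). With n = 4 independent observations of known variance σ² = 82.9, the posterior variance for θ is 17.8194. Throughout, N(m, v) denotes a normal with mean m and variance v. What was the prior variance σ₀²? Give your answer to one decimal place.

Posterior precision equals prior precision plus data precision: 1/σ_n² = 1/σ₀² + n/σ².
So 1/σ₀² = 1/17.8194 − 4/82.9 = 0.056119 − 0.048251 = 0.007868.
Hence σ₀² = 1/0.007868 ≈ 127.1.

σ₀² = 127.1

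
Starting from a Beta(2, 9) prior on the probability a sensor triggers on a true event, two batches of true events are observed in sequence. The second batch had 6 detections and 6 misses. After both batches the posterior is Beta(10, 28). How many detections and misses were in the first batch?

Sequential conjugate updates are equivalent to a single update on the pooled data, so total successes = posterior α − prior α and total failures = posterior β − prior β.
Total across both batches: 10−2=8 detections, 28−9=19 misses.
Subtract the second batch: 8−6=2 detections and 19−6=13 misses.

2 detections and 13 misses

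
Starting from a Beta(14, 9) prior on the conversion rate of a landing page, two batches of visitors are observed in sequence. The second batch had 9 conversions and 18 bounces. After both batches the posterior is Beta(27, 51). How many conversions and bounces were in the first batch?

4 conversions and 24 bounces

Because Beta–binomial updating is additive in the counts, the combined data contributed (α_post−α_prior, β_post−β_prior) successes and failures.
Total across both batches: 27−14=13 conversions, 51−9=42 bounces.
Subtract the second batch: 13−9=4 conversions and 42−18=24 bounces.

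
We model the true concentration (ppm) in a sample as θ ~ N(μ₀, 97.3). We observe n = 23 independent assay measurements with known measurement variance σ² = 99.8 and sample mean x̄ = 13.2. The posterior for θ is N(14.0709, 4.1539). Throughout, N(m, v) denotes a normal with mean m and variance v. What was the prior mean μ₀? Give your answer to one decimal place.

μ₀ = 33.6

The posterior mean is a precision-weighted average: μ_n = (τ₀μ₀ + τ_data·x̄)/(τ₀+τ_data), with τ₀=1/σ₀² and τ_data=n/σ².
Here τ₀ = 1/97.3 = 0.010277 and τ_data = 23/99.8 = 0.230461, so τ_n = 0.240738.
Rearranging for μ₀: μ₀ = (μ_n·τ_n − τ_data·x̄)/τ₀ = (14.0709·0.240738 − 0.230461·13.2) / 0.010277 = 0.345315/0.010277 ≈ 33.6.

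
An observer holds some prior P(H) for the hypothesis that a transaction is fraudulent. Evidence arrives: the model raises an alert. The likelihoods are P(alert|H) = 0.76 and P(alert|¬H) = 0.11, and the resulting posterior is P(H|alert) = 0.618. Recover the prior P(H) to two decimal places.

In odds form, posterior odds = prior odds × likelihood ratio, so prior odds = posterior odds ÷ LR.
Posterior odds = 0.618/(1−0.618) = 1.6178. LR = 0.76/0.11 = 6.9091.
Prior odds = 1.6178/6.9091 = 0.2342, so P(H) = 0.2342/(1+0.2342) ≈ 0.19.

P(H) = 0.19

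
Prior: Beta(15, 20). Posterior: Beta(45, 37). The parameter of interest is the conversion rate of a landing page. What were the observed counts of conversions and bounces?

30 conversions and 17 bounces

Beta is conjugate to the binomial likelihood: posterior = Beta(a+s, b+f).
Match parameters: s=45−15=30, f=37−20=17.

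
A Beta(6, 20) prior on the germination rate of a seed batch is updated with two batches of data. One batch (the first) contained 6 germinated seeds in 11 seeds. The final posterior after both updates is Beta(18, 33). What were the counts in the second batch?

6 germinated seeds and 8 non-germinating seeds

Because Beta–binomial updating is additive in the counts, the combined data contributed (α_post−α_prior, β_post−β_prior) successes and failures.
Total across both batches: 18−6=12 germinated seeds, 33−20=13 non-germinating seeds.
Subtract the first batch: 12−6=6 germinated seeds and 13−5=8 non-germinating seeds.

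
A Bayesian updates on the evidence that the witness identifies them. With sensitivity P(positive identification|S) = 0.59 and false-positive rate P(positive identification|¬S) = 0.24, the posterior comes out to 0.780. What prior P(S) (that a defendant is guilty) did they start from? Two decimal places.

In odds form, posterior odds = prior odds × likelihood ratio, so prior odds = posterior odds ÷ LR.
Posterior odds = 0.780/(1−0.780) = 3.5455. LR = 0.59/0.24 = 2.4583.
Prior odds = 3.5455/2.4583 = 1.4423, so P(S) = 1.4423/(1+1.4423) ≈ 0.59.

P(S) = 0.59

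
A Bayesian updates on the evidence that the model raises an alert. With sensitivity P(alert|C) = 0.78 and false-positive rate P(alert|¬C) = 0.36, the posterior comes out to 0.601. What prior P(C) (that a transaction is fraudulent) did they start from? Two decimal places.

Bayes' rule in odds form gives O(C|E) = O(C)·[P(E|C)/P(E|¬C)], hence O(C) = O(C|E)/LR.
Posterior odds = 0.601/(1−0.601) = 1.5063. LR = 0.78/0.36 = 2.1667.
Prior odds = 1.5063/2.1667 = 0.6952, so P(C) = 0.6952/(1+0.6952) ≈ 0.41.

P(C) = 0.41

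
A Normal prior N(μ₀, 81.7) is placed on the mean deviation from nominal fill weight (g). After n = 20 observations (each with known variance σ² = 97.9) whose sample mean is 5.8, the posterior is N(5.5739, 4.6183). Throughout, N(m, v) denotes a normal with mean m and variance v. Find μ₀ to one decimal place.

The posterior mean is a precision-weighted average: μ_n = (τ₀μ₀ + τ_data·x̄)/(τ₀+τ_data), with τ₀=1/σ₀² and τ_data=n/σ².
Here τ₀ = 1/81.7 = 0.012240 and τ_data = 20/97.9 = 0.204290, so τ_n = 0.216530.
Rearranging for μ₀: μ₀ = (μ_n·τ_n − τ_data·x̄)/τ₀ = (5.5739·0.216530 − 0.204290·5.8) / 0.012240 = 0.022035/0.012240 ≈ 1.8.

μ₀ = 1.8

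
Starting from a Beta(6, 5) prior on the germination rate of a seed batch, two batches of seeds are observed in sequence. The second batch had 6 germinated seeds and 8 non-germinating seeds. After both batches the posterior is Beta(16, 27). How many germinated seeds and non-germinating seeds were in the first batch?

4 germinated seeds and 14 non-germinating seeds

Because Beta–binomial updating is additive in the counts, the combined data contributed (α_post−α_prior, β_post−β_prior) successes and failures.
Total across both batches: 16−6=10 germinated seeds, 27−5=22 non-germinating seeds.
Subtract the second batch: 10−6=4 germinated seeds and 22−8=14 non-germinating seeds.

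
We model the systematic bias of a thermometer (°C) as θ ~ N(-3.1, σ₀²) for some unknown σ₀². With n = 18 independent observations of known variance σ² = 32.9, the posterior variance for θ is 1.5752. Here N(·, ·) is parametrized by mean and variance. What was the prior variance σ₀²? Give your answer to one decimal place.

For the Normal–Normal model with known σ², precisions add: τ_n = τ₀ + n/σ².
So 1/σ₀² = 1/1.5752 − 18/32.9 = 0.634840 − 0.547112 = 0.087728.
Hence σ₀² = 1/0.087728 ≈ 11.4.

σ₀² = 11.4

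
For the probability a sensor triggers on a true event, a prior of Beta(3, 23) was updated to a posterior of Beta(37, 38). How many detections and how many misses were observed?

34 detections and 15 misses

Beta is conjugate to the binomial likelihood: posterior = Beta(a+s, b+f).
So s = 37 − 3 = 34 and f = 38 − 23 = 15.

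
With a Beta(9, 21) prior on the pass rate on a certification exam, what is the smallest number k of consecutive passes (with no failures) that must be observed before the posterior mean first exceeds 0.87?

k = 132

After k passes and 0 failures the posterior is Beta(9+k, 21), with mean (9+k)/(9+21+k).
Set (9+k)/(30+k) > 0.87 and solve: k > (0.87·30 − 9)/(1 − 0.87) = 131.538.
The smallest integer exceeding 131.538 is 132, and checking k=132: (141)/(162) = 0.8704 > 0.87.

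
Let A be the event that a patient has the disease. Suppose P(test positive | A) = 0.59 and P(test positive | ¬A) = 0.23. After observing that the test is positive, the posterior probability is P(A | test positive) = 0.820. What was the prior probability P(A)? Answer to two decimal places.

In odds form, posterior odds = prior odds × likelihood ratio, so prior odds = posterior odds ÷ LR.
Posterior odds = 0.820/(1−0.820) = 4.5556. LR = 0.59/0.23 = 2.5652.
Prior odds = 4.5556/2.5652 = 1.7759, so P(A) = 1.7759/(1+1.7759) ≈ 0.64.

P(A) = 0.64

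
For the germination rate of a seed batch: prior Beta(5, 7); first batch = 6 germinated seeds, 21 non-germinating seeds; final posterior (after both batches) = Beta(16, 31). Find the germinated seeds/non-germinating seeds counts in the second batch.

Sequential conjugate updates are equivalent to a single update on the pooled data, so total successes = posterior α − prior α and total failures = posterior β − prior β.
Total across both batches: 16−5=11 germinated seeds, 31−7=24 non-germinating seeds.
Subtract the first batch: 11−6=5 germinated seeds and 24−21=3 non-germinating seeds.

5 germinated seeds and 3 non-germinating seeds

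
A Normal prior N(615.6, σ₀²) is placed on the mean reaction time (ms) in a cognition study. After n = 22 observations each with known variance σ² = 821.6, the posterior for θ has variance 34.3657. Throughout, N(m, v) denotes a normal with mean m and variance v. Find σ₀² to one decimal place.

Posterior precision equals prior precision plus data precision: 1/σ_n² = 1/σ₀² + n/σ².
So 1/σ₀² = 1/34.3657 − 22/821.6 = 0.029099 − 0.026777 = 0.002322.
Hence σ₀² = 1/0.002322 ≈ 430.7.

σ₀² = 430.7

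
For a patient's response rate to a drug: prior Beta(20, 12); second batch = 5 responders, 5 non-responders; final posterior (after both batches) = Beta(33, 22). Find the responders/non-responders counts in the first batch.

Sequential conjugate updates are equivalent to a single update on the pooled data, so total successes = posterior α − prior α and total failures = posterior β − prior β.
Total across both batches: 33−20=13 responders, 22−12=10 non-responders.
Subtract the second batch: 13−5=8 responders and 10−5=5 non-responders.

8 responders and 5 non-responders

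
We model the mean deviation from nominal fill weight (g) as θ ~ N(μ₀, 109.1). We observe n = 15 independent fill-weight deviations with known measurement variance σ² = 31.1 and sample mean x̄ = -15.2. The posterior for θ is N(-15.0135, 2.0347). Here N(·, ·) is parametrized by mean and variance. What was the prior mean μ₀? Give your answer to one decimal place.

μ₀ = -5.2

With known observation variance, the Normal–Normal posterior has precision τ_n = τ₀ + n/σ² and mean μ_n = (τ₀μ₀ + (n/σ²)x̄)/τ_n.
Here τ₀ = 1/109.1 = 0.009166 and τ_data = 15/31.1 = 0.482315, so τ_n = 0.491481.
Rearranging for μ₀: μ₀ = (μ_n·τ_n − τ_data·x̄)/τ₀ = (-15.0135·0.491481 − 0.482315·-15.2) / 0.009166 = -0.047662/0.009166 ≈ -5.2.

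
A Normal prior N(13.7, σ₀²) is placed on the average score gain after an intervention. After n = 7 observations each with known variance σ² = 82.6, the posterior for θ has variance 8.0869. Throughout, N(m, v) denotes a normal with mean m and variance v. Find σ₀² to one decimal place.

Posterior precision equals prior precision plus data precision: 1/σ_n² = 1/σ₀² + n/σ².
So 1/σ₀² = 1/8.0869 − 7/82.6 = 0.123657 − 0.084746 = 0.038911.
Hence σ₀² = 1/0.038911 ≈ 25.7.

σ₀² = 25.7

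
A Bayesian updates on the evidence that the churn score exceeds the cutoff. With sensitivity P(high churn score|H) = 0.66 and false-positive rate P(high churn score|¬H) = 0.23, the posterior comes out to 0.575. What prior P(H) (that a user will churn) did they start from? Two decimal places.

In odds form, posterior odds = prior odds × likelihood ratio, so prior odds = posterior odds ÷ LR.
Posterior odds = 0.575/(1−0.575) = 1.3529. LR = 0.66/0.23 = 2.8696.
Prior odds = 1.3529/2.8696 = 0.4715, so P(H) = 0.4715/(1+0.4715) ≈ 0.32.

P(H) = 0.32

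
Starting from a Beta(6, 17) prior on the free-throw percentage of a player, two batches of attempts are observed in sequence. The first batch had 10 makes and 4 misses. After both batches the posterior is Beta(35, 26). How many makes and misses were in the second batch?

19 makes and 5 misses

Because Beta–binomial updating is additive in the counts, the combined data contributed (α_post−α_prior, β_post−β_prior) successes and failures.
Total across both batches: 35−6=29 makes, 26−17=9 misses.
Subtract the first batch: 29−10=19 makes and 9−4=5 misses.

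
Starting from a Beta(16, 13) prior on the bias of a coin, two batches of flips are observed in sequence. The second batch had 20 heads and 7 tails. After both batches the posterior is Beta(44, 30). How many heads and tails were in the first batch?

8 heads and 10 tails

Because Beta–binomial updating is additive in the counts, the combined data contributed (α_post−α_prior, β_post−β_prior) successes and failures.
Total across both batches: 44−16=28 heads, 30−13=17 tails.
Subtract the second batch: 28−20=8 heads and 17−7=10 tails.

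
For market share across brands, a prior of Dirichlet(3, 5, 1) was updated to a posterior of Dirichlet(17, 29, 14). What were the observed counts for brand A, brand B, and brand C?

For a Dirichlet(α) prior with multinomial counts c, the posterior is Dirichlet(α + c) componentwise.
Counts are posterior − prior componentwise: 17−3=14, 29−5=24, 14−1=13.

counts (14, 24, 13)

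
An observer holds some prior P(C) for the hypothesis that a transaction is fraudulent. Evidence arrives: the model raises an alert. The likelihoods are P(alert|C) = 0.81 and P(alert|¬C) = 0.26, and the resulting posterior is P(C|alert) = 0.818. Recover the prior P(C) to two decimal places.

Bayes' rule in odds form gives O(C|E) = O(C)·[P(E|C)/P(E|¬C)], hence O(C) = O(C|E)/LR.
Posterior odds = 0.818/(1−0.818) = 4.4945. LR = 0.81/0.26 = 3.1154.
Prior odds = 4.4945/3.1154 = 1.4427, so P(C) = 1.4427/(1+1.4427) ≈ 0.59.

P(C) = 0.59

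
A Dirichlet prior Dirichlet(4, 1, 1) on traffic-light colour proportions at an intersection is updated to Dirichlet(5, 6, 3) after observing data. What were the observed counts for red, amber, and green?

For a Dirichlet(α) prior with multinomial counts c, the posterior is Dirichlet(α + c) componentwise.
Counts are posterior − prior componentwise: 5−4=1, 6−1=5, 3−1=2.

counts (1, 5, 2)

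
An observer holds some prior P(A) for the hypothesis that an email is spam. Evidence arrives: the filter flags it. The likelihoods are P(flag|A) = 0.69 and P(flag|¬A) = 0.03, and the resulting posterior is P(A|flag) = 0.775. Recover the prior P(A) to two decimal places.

P(A) = 0.13

In odds form, posterior odds = prior odds × likelihood ratio, so prior odds = posterior odds ÷ LR.
Posterior odds = 0.775/(1−0.775) = 3.4444. LR = 0.69/0.03 = 23.0000.
Prior odds = 3.4444/23.0000 = 0.1498, so P(A) = 0.1498/(1+0.1498) ≈ 0.13.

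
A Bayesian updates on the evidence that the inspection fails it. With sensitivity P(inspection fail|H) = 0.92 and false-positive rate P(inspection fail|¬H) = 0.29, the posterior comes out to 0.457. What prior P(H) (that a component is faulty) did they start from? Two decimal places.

In odds form, posterior odds = prior odds × likelihood ratio, so prior odds = posterior odds ÷ LR.
Posterior odds = 0.457/(1−0.457) = 0.8416. LR = 0.92/0.29 = 3.1724.
Prior odds = 0.8416/3.1724 = 0.2653, so P(H) = 0.2653/(1+0.2653) ≈ 0.21.

P(H) = 0.21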